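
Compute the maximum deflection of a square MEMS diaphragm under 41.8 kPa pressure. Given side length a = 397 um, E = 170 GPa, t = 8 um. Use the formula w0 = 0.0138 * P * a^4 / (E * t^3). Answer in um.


Step 1: Convert pressure to compatible units (E is in GPa, so P in GPa).
P = 41.8 kPa = 41.8e-6 GPa
Step 2: Compute numerator: 0.0138 * P * a^4.
a^4 = 397^4 = 24840596881
numerator = 0.0138 * 41.8e-6 * 24840596881 = 1.4329e+04
Step 3: Compute denominator: E * t^3 = 170 * 8^3 = 87040
Step 4: w0 = numerator / denominator = 1.4329e+04 / 87040 = 0.1646 um


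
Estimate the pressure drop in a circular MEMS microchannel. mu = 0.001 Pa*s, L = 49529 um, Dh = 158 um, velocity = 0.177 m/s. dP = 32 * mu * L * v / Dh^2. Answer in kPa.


Step 1: Convert to SI: L = 49529e-6 m, Dh = 158e-6 m
Step 2: dP = 32 * 0.001 * 49529e-6 * 0.177 / (158e-6)^2
Step 3: dP = 11237.47 Pa
Step 4: Convert to kPa: dP = 11.24 kPa


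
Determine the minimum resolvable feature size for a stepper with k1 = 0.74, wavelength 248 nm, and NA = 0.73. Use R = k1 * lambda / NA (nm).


Step 1: Identify values: k1 = 0.74, lambda = 248 nm, NA = 0.73
Step 2: R = k1 * lambda / NA
R = 0.74 * 248 / 0.73
R = 251.4 nm


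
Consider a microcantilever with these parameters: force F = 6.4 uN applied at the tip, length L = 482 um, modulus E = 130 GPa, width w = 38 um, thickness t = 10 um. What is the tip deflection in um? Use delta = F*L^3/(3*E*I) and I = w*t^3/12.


Step 1: Calculate the second moment of area.
I = w * t^3 / 12 = 38 * 10^3 / 12 = 3166.6667 um^4
Step 2: Convert E to consistent units (1 GPa = 1000 uN/um^2).
E = 130 GPa = 130000 uN/um^2
Step 3: Calculate tip deflection.
delta = F * L^3 / (3 * E * I)
delta = 6.4 * 482^3 / (3 * 130000 * 3166.6667)
delta = 0.5803 um


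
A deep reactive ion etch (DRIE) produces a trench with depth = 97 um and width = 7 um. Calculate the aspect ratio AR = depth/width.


Step 1: AR = depth / width
Step 2: AR = 97 / 7
AR = 13.9


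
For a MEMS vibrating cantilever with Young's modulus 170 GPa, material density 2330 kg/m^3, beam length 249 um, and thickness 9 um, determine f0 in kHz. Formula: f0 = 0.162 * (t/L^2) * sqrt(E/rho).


Step 1: Convert units to SI.
t_SI = 9e-6 m, L_SI = 249e-6 m
Step 2: Calculate sqrt(E/rho).
sqrt(170e9 / 2330) = 8541.74 m/s
Step 3: Compute f0.
f0 = 0.162 * 9e-6 / (249e-6)^2 * 8541.74 = 200865.4 Hz = 200.87 kHz


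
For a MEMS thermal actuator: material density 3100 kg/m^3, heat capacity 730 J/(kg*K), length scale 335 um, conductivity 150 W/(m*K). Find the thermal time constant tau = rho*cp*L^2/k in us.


Step 1: Convert L to m: L = 335e-6 m
Step 2: L^2 = (335e-6)^2 = 1.12225e-07 m^2
Step 3: tau = 3100 * 730 * 1.12225e-07 / 150 = 1.69310117e-03 s
Step 4: Convert to microseconds (multiply by 1e6).
tau = 1693.101 us


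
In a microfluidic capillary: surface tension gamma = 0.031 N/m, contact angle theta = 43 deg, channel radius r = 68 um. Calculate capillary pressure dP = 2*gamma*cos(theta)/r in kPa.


Step 1: cos(43 deg) = 0.7314
Step 2: Convert r to m: r = 68e-6 m
Step 3: dP = 2 * 0.031 * 0.7314 / 68e-6 = 666.9 Pa
Step 4: Convert Pa to kPa (divide by 1000).
dP = 0.67 kPa


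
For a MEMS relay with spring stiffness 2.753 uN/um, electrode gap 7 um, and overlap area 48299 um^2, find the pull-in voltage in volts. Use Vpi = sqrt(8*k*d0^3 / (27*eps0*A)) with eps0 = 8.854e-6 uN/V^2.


Step 1: Compute numerator: 8 * k * d0^3 = 8 * 2.753 * 7^3 = 7554.232
Step 2: Compute denominator: 27 * eps0 * A = 27 * 8.854e-6 * 48299 = 11.546262
Step 3: Vpi = sqrt(7554.232 / 11.546262)
Vpi = 25.58 V


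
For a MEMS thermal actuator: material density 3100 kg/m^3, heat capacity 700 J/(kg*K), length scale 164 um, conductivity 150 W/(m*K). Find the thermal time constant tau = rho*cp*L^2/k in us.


Step 1: Convert L to m: L = 164e-6 m
Step 2: L^2 = (164e-6)^2 = 2.6896e-08 m^2
Step 3: tau = 3100 * 700 * 2.6896e-08 / 150 = 3.8909547e-04 s
Step 4: Convert to microseconds (multiply by 1e6).
tau = 389.095 us


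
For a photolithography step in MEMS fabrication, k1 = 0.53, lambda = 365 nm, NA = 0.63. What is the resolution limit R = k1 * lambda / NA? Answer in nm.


Step 1: Identify values: k1 = 0.53, lambda = 365 nm, NA = 0.63
Step 2: R = k1 * lambda / NA
R = 0.53 * 365 / 0.63
R = 307.1 nm


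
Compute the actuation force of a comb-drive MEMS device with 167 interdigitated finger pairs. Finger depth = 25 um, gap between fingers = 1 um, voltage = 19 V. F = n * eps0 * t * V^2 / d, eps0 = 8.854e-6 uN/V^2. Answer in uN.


Step 1: Parameters: n=167, eps0=8.854e-6 uN/V^2, t=25 um, V=19 V, d=1 um
Step 2: V^2 = 361
Step 3: F = 167 * 8.854e-6 * 25 * 361 / 1
F = 13.345 uN


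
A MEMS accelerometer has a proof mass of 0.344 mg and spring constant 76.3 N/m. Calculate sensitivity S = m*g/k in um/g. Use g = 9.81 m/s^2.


Step 1: Convert mass: m = 0.344 mg = 3.44e-07 kg
Step 2: S = m * g / k = 3.44e-07 * 9.81 / 76.3
Step 3: S = 4.42e-08 m/g
Step 4: Convert to um/g: S = 0.044 um/g


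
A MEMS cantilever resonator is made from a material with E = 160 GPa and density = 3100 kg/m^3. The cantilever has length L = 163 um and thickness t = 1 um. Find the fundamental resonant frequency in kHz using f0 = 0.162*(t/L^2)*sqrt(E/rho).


Step 1: Convert units to SI.
t_SI = 1e-6 m, L_SI = 163e-6 m
Step 2: Calculate sqrt(E/rho).
sqrt(160e9 / 3100) = 7184.21 m/s
Step 3: Compute f0.
f0 = 0.162 * 1e-6 / (163e-6)^2 * 7184.21 = 43804.5 Hz = 43.8 kHz


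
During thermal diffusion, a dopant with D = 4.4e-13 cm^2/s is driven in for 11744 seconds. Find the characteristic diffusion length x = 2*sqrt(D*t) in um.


Step 1: Compute D*t = 4.4e-13 * 11744 = 5.16736e-09 cm^2
Step 2: sqrt(D*t) = 7.18844e-05 cm
Step 3: x = 2 * 7.18844e-05 cm = 1.437688e-04 cm
Step 4: Convert to um (1 cm = 1e4 um): x = 1.438 um


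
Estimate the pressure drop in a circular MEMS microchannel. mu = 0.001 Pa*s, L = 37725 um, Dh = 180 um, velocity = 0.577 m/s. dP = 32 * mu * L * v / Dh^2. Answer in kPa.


Step 1: Convert to SI: L = 37725e-6 m, Dh = 180e-6 m
Step 2: dP = 32 * 0.001 * 37725e-6 * 0.577 / (180e-6)^2
Step 3: dP = 21498.59 Pa
Step 4: Convert to kPa: dP = 21.5 kPa


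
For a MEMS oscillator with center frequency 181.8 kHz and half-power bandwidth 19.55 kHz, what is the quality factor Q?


Step 1: Q = f0 / bandwidth
Step 2: Q = 181.8 / 19.55
Q = 9.3


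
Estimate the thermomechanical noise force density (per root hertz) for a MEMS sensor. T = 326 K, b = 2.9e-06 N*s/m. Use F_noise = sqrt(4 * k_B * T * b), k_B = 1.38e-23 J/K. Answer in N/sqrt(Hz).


Step 1: Compute 4 * k_B * T * b
= 4 * 1.38e-23 * 326 * 2.9e-06
= 5.2186e-26 N^2/Hz
Step 2: F_noise = sqrt(5.2186e-26)
F_noise = 2.28e-13 N/sqrt(Hz)


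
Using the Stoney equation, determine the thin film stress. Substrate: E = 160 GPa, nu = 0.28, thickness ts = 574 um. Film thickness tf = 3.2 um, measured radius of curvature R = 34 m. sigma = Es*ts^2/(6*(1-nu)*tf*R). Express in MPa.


Step 1: Compute numerator: Es * ts^2 = 160 * 574^2 = 52716160 (GPa*um^2)
Step 2: Compute denominator (R in um): 6*(1-nu)*tf*R = 6*0.72*3.2*34e6 = 470016000.0 (um^2)
Step 3: sigma (GPa) = 52716160 / 470016000.0 = 1.12158e-01 GPa
Step 4: Convert to MPa (x1000): sigma = 112.2 MPa


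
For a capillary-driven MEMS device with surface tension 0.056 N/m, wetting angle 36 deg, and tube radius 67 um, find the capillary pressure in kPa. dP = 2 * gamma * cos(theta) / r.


Step 1: cos(36 deg) = 0.809
Step 2: Convert r to m: r = 67e-6 m
Step 3: dP = 2 * 0.056 * 0.809 / 67e-6 = 1352.4 Pa
Step 4: Convert Pa to kPa (divide by 1000).
dP = 1.35 kPa


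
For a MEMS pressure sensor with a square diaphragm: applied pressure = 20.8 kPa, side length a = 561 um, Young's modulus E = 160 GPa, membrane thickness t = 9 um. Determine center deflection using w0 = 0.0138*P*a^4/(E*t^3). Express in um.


Step 1: Convert pressure to compatible units (E is in GPa, so P in GPa).
P = 20.8 kPa = 20.8e-6 GPa
Step 2: Compute numerator: 0.0138 * P * a^4.
a^4 = 561^4 = 99049307841
numerator = 0.0138 * 20.8e-6 * 99049307841 = 2.84311e+04
Step 3: Compute denominator: E * t^3 = 160 * 9^3 = 116640
Step 4: w0 = numerator / denominator = 2.84311e+04 / 116640 = 0.2438 um


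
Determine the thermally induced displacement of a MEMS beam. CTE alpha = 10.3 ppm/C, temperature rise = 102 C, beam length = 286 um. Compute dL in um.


Step 1: Convert CTE: alpha = 10.3 ppm/C = 10.3e-6 /C
Step 2: dL = 10.3e-6 * 102 * 286
dL = 0.3005 um


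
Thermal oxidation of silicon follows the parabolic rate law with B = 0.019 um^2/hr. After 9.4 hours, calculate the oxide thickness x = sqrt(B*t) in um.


Step 1: Compute B*t = 0.019 * 9.4 = 0.1786
Step 2: x = sqrt(0.1786)
x = 0.423 um


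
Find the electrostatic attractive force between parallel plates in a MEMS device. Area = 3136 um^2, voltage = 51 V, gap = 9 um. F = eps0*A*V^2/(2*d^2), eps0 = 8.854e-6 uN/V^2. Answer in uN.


Step 1: Identify parameters.
eps0 = 8.854e-6 uN/V^2, A = 3136 um^2, V = 51 V, d = 9 um
Step 2: Compute V^2 = 51^2 = 2601
Step 3: Compute d^2 = 9^2 = 81
Step 4: F = 0.5 * 8.854e-6 * 3136 * 2601 / 81
F = 0.446 uN


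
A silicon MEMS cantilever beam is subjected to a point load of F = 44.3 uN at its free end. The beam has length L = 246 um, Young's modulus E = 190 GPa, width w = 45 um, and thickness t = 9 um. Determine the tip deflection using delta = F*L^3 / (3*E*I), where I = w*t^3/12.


Step 1: Calculate the second moment of area.
I = w * t^3 / 12 = 45 * 9^3 / 12 = 2733.75 um^4
Step 2: Convert E to consistent units (1 GPa = 1000 uN/um^2).
E = 190 GPa = 190000 uN/um^2
Step 3: Calculate tip deflection.
delta = F * L^3 / (3 * E * I)
delta = 44.3 * 246^3 / (3 * 190000 * 2733.75)
delta = 0.4232 um


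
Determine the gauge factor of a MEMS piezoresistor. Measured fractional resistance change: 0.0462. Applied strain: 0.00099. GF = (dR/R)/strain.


Step 1: Identify values.
dR/R = 0.0462, strain = 0.00099
Step 2: GF = (dR/R) / strain = 0.0462 / 0.00099
GF = 46.7


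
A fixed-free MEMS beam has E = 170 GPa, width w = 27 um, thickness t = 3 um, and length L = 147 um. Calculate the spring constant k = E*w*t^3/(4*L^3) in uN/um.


Step 1: Convert E to consistent units (1 GPa = 1000 uN/um^2).
E = 170 GPa = 170000 uN/um^2
Step 2: Compute t^3 = 3^3 = 27
Step 3: Compute L^3 = 147^3 = 3176523
Step 4: k = 170000 * 27 * 27 / (4 * 3176523)
k = 9.7536 uN/um


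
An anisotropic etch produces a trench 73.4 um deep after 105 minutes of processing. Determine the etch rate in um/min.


Step 1: Etch rate = depth / time
Step 2: rate = 73.4 / 105
rate = 0.699 um/min


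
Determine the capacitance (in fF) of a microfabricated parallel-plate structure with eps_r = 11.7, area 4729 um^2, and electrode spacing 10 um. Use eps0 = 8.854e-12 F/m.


Step 1: Convert area to m^2: A = 4729e-12 m^2
Step 2: Convert gap to m: d = 10e-6 m
Step 3: C = eps0 * eps_r * A / d
C = 8.854e-12 * 11.7 * 4729e-12 / 10e-6
Step 4: Convert to fF (multiply by 1e15).
C = 48.99 fF


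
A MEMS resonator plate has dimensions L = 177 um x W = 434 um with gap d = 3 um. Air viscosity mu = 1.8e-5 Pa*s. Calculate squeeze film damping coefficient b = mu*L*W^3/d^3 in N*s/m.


Step 1: Convert to SI.
L = 177e-6 m, W = 434e-6 m, d = 3e-6 m
Step 2: W^3 = (434e-6)^3 = 8.17e-11 m^3
Step 3: d^3 = (3e-6)^3 = 2.70e-17 m^3
Step 4: b = 1.8e-5 * 177e-6 * 8.17e-11 / 2.70e-17
b = 9.65e-03 N*s/m


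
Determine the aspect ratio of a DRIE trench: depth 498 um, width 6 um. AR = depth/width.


Step 1: AR = depth / width
Step 2: AR = 498 / 6
AR = 83.0


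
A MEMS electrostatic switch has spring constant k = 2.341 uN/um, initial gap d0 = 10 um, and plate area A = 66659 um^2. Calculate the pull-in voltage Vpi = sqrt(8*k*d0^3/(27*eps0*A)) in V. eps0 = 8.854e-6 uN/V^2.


Step 1: Compute numerator: 8 * k * d0^3 = 8 * 2.341 * 10^3 = 18728.0
Step 2: Compute denominator: 27 * eps0 * A = 27 * 8.854e-6 * 66659 = 15.935367
Step 3: Vpi = sqrt(18728.0 / 15.935367)
Vpi = 34.28 V


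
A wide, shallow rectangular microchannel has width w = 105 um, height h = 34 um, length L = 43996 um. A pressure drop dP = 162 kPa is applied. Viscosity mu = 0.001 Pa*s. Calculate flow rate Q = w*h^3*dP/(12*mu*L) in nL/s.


Step 1: Convert all dimensions to SI (meters).
w = 105e-6 m, h = 34e-6 m, L = 43996e-6 m, dP = 162e3 Pa
Step 2: Q = w * h^3 * dP / (12 * mu * L)
Q = 105e-6 * (34e-6)^3 * 162e3 / (12 * 0.001 * 43996e-6) = 1.26632921e-09 m^3/s
Step 3: Convert Q from m^3/s to nL/s (1 m^3 = 1e12 nL, so multiply by 1e12).
Q = 1266.329 nL/s


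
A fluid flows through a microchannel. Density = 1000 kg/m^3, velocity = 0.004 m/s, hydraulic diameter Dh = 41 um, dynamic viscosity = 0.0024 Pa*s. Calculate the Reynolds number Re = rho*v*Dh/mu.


Step 1: Convert Dh to meters: Dh = 41e-6 m
Step 2: Re = rho * v * Dh / mu
Re = 1000 * 0.004 * 41e-6 / 0.0024
Re = 0.068


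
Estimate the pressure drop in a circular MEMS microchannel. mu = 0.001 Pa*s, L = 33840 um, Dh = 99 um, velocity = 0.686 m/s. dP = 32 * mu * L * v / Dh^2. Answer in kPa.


Step 1: Convert to SI: L = 33840e-6 m, Dh = 99e-6 m
Step 2: dP = 32 * 0.001 * 33840e-6 * 0.686 / (99e-6)^2
Step 3: dP = 75793.87 Pa
Step 4: Convert to kPa: dP = 75.79 kPa


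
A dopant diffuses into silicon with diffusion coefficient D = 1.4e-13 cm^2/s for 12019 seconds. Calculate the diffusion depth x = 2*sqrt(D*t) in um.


Step 1: Compute D*t = 1.4e-13 * 12019 = 1.68266e-09 cm^2
Step 2: sqrt(D*t) = 4.102e-05 cm
Step 3: x = 2 * 4.102e-05 cm = 8.204e-05 cm
Step 4: Convert to um (1 cm = 1e4 um): x = 0.82 um


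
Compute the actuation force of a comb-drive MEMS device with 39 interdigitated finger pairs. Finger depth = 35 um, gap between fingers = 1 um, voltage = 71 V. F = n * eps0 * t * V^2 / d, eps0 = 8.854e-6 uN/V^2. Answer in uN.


Step 1: Parameters: n=39, eps0=8.854e-6 uN/V^2, t=35 um, V=71 V, d=1 um
Step 2: V^2 = 5041
Step 3: F = 39 * 8.854e-6 * 35 * 5041 / 1
F = 60.924 uN


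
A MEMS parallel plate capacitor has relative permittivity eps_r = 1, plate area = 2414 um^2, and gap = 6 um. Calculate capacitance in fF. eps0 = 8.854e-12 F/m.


Step 1: Convert area to m^2: A = 2414e-12 m^2
Step 2: Convert gap to m: d = 6e-6 m
Step 3: C = eps0 * eps_r * A / d
C = 8.854e-12 * 1 * 2414e-12 / 6e-6
Step 4: Convert to fF (multiply by 1e15).
C = 3.56 fF


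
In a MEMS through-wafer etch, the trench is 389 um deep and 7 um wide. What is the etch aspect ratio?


Step 1: AR = depth / width
Step 2: AR = 389 / 7
AR = 55.6


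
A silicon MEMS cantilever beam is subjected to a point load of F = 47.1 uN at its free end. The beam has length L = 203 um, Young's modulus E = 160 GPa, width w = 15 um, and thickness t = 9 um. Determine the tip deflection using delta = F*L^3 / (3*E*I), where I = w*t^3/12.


Step 1: Calculate the second moment of area.
I = w * t^3 / 12 = 15 * 9^3 / 12 = 911.25 um^4
Step 2: Convert E to consistent units (1 GPa = 1000 uN/um^2).
E = 160 GPa = 160000 uN/um^2
Step 3: Calculate tip deflection.
delta = F * L^3 / (3 * E * I)
delta = 47.1 * 203^3 / (3 * 160000 * 911.25)
delta = 0.9008 um


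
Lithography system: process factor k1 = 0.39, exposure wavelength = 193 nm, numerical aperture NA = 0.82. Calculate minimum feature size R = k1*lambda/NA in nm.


Step 1: Identify values: k1 = 0.39, lambda = 193 nm, NA = 0.82
Step 2: R = k1 * lambda / NA
R = 0.39 * 193 / 0.82
R = 91.8 nm


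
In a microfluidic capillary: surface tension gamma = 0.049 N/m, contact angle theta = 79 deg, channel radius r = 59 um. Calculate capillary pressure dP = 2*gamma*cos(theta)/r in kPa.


Step 1: cos(79 deg) = 0.1908
Step 2: Convert r to m: r = 59e-6 m
Step 3: dP = 2 * 0.049 * 0.1908 / 59e-6 = 316.9 Pa
Step 4: Convert Pa to kPa (divide by 1000).
dP = 0.32 kPa


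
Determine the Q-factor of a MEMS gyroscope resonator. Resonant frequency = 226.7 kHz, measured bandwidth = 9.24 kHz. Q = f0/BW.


Step 1: Q = f0 / bandwidth
Step 2: Q = 226.7 / 9.24
Q = 24.5


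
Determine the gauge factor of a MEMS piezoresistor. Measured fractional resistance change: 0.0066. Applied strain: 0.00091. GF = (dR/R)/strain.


Step 1: Identify values.
dR/R = 0.0066, strain = 0.00091
Step 2: GF = (dR/R) / strain = 0.0066 / 0.00091
GF = 7.3


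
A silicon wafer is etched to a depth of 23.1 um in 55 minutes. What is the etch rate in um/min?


Step 1: Etch rate = depth / time
Step 2: rate = 23.1 / 55
rate = 0.42 um/min


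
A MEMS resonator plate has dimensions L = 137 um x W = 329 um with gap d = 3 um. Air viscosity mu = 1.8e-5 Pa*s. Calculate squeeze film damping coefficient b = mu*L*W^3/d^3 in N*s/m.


Step 1: Convert to SI.
L = 137e-6 m, W = 329e-6 m, d = 3e-6 m
Step 2: W^3 = (329e-6)^3 = 3.56e-11 m^3
Step 3: d^3 = (3e-6)^3 = 2.70e-17 m^3
Step 4: b = 1.8e-5 * 137e-6 * 3.56e-11 / 2.70e-17
b = 3.25e-03 N*s/m


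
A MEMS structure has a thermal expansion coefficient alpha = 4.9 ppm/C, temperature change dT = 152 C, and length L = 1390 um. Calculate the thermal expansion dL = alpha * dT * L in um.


Step 1: Convert CTE: alpha = 4.9 ppm/C = 4.9e-6 /C
Step 2: dL = 4.9e-6 * 152 * 1390
dL = 1.0353 um


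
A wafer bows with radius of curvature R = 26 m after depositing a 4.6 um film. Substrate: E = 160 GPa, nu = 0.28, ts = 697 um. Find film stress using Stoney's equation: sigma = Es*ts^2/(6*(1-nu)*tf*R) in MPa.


Step 1: Compute numerator: Es * ts^2 = 160 * 697^2 = 77729440 (GPa*um^2)
Step 2: Compute denominator (R in um): 6*(1-nu)*tf*R = 6*0.72*4.6*26e6 = 516672000.0 (um^2)
Step 3: sigma (GPa) = 77729440 / 516672000.0 = 1.50443e-01 GPa
Step 4: Convert to MPa (x1000): sigma = 150.4 MPa


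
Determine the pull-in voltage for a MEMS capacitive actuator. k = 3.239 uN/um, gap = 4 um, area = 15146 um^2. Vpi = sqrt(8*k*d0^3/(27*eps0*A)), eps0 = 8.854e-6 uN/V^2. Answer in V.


Step 1: Compute numerator: 8 * k * d0^3 = 8 * 3.239 * 4^3 = 1658.368
Step 2: Compute denominator: 27 * eps0 * A = 27 * 8.854e-6 * 15146 = 3.620772
Step 3: Vpi = sqrt(1658.368 / 3.620772)
Vpi = 21.4 V


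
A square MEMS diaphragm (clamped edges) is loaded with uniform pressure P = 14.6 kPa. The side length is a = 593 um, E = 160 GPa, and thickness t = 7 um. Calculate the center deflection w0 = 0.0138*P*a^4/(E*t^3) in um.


Step 1: Convert pressure to compatible units (E is in GPa, so P in GPa).
P = 14.6 kPa = 14.6e-6 GPa
Step 2: Compute numerator: 0.0138 * P * a^4.
a^4 = 593^4 = 123657019201
numerator = 0.0138 * 14.6e-6 * 123657019201 = 2.4914e+04
Step 3: Compute denominator: E * t^3 = 160 * 7^3 = 54880
Step 4: w0 = numerator / denominator = 2.4914e+04 / 54880 = 0.454 um


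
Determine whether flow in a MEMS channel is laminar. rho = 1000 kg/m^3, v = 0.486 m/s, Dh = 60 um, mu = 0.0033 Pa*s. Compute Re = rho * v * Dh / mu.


Step 1: Convert Dh to meters: Dh = 60e-6 m
Step 2: Re = rho * v * Dh / mu
Re = 1000 * 0.486 * 60e-6 / 0.0033
Re = 8.836
Since Re = 8.836 is below ~2300, the flow is laminar.


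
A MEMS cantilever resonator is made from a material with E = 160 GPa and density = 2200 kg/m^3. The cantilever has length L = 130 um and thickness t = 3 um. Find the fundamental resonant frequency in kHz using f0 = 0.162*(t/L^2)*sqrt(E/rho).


Step 1: Convert units to SI.
t_SI = 3e-6 m, L_SI = 130e-6 m
Step 2: Calculate sqrt(E/rho).
sqrt(160e9 / 2200) = 8528.03 m/s
Step 3: Compute f0.
f0 = 0.162 * 3e-6 / (130e-6)^2 * 8528.03 = 245243.9 Hz = 245.24 kHz


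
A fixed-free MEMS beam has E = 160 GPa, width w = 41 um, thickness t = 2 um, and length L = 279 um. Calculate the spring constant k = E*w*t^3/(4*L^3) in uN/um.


Step 1: Convert E to consistent units (1 GPa = 1000 uN/um^2).
E = 160 GPa = 160000 uN/um^2
Step 2: Compute t^3 = 2^3 = 8
Step 3: Compute L^3 = 279^3 = 21717639
Step 4: k = 160000 * 41 * 8 / (4 * 21717639)
k = 0.6041 uN/um


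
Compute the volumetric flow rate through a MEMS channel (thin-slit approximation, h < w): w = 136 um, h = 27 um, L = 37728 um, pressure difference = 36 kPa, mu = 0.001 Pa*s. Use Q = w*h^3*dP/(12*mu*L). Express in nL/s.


Step 1: Convert all dimensions to SI (meters).
w = 136e-6 m, h = 27e-6 m, L = 37728e-6 m, dP = 36e3 Pa
Step 2: Q = w * h^3 * dP / (12 * mu * L)
Q = 136e-6 * (27e-6)^3 * 36e3 / (12 * 0.001 * 37728e-6) = 2.1285687e-10 m^3/s
Step 3: Convert Q from m^3/s to nL/s (1 m^3 = 1e12 nL, so multiply by 1e12).
Q = 212.857 nL/s


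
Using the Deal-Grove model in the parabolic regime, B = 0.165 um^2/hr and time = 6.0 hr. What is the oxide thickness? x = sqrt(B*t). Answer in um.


Step 1: Compute B*t = 0.165 * 6.0 = 0.99
Step 2: x = sqrt(0.99)
x = 0.995 um


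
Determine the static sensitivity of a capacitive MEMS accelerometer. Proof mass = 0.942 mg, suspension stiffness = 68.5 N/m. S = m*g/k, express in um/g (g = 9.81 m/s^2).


Step 1: Convert mass: m = 0.942 mg = 9.42e-07 kg
Step 2: S = m * g / k = 9.42e-07 * 9.81 / 68.5
Step 3: S = 1.35e-07 m/g
Step 4: Convert to um/g: S = 0.135 um/g


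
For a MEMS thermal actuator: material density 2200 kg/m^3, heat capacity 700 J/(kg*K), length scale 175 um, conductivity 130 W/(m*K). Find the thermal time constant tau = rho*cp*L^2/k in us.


Step 1: Convert L to m: L = 175e-6 m
Step 2: L^2 = (175e-6)^2 = 3.0625e-08 m^2
Step 3: tau = 2200 * 700 * 3.0625e-08 / 130 = 3.6278846e-04 s
Step 4: Convert to microseconds (multiply by 1e6).
tau = 362.788 us


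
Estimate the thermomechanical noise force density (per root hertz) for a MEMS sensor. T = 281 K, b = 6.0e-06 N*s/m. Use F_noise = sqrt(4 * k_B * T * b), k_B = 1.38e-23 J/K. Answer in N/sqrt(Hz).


Step 1: Compute 4 * k_B * T * b
= 4 * 1.38e-23 * 281 * 6.0e-06
= 9.3067e-26 N^2/Hz
Step 2: F_noise = sqrt(9.3067e-26)
F_noise = 3.05e-13 N/sqrt(Hz)


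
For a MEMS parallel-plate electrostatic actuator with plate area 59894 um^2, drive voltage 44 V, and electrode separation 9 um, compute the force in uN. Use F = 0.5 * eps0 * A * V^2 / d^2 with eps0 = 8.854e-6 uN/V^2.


Step 1: Identify parameters.
eps0 = 8.854e-6 uN/V^2, A = 59894 um^2, V = 44 V, d = 9 um
Step 2: Compute V^2 = 44^2 = 1936
Step 3: Compute d^2 = 9^2 = 81
Step 4: F = 0.5 * 8.854e-6 * 59894 * 1936 / 81
F = 6.337 uN


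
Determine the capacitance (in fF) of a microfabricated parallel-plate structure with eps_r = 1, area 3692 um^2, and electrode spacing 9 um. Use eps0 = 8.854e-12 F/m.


Step 1: Convert area to m^2: A = 3692e-12 m^2
Step 2: Convert gap to m: d = 9e-6 m
Step 3: C = eps0 * eps_r * A / d
C = 8.854e-12 * 1 * 3692e-12 / 9e-6
Step 4: Convert to fF (multiply by 1e15).
C = 3.63 fF


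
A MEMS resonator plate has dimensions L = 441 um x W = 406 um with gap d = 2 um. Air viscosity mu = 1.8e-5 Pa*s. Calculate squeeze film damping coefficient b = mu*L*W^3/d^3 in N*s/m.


Step 1: Convert to SI.
L = 441e-6 m, W = 406e-6 m, d = 2e-6 m
Step 2: W^3 = (406e-6)^3 = 6.69e-11 m^3
Step 3: d^3 = (2e-6)^3 = 8.00e-18 m^3
Step 4: b = 1.8e-5 * 441e-6 * 6.69e-11 / 8.00e-18
b = 6.64e-02 N*s/m


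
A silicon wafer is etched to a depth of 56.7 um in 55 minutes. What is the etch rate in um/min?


Step 1: Etch rate = depth / time
Step 2: rate = 56.7 / 55
rate = 1.031 um/min


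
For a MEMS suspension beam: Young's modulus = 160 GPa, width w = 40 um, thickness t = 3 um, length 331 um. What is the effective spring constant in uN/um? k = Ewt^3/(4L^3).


Step 1: Convert E to consistent units (1 GPa = 1000 uN/um^2).
E = 160 GPa = 160000 uN/um^2
Step 2: Compute t^3 = 3^3 = 27
Step 3: Compute L^3 = 331^3 = 36264691
Step 4: k = 160000 * 40 * 27 / (4 * 36264691)
k = 1.1912 uN/um


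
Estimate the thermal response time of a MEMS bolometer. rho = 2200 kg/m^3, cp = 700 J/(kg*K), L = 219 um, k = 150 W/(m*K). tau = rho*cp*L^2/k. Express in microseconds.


Step 1: Convert L to m: L = 219e-6 m
Step 2: L^2 = (219e-6)^2 = 4.7961e-08 m^2
Step 3: tau = 2200 * 700 * 4.7961e-08 / 150 = 4.924e-04 s
Step 4: Convert to microseconds (multiply by 1e6).
tau = 492.4 us


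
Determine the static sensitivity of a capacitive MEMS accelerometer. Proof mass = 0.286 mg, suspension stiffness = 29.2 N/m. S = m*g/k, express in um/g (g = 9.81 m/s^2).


Step 1: Convert mass: m = 0.286 mg = 2.86e-07 kg
Step 2: S = m * g / k = 2.86e-07 * 9.81 / 29.2
Step 3: S = 9.61e-08 m/g
Step 4: Convert to um/g: S = 0.096 um/g


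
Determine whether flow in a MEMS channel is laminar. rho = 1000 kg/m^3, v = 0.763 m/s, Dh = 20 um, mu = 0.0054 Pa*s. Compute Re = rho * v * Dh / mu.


Step 1: Convert Dh to meters: Dh = 20e-6 m
Step 2: Re = rho * v * Dh / mu
Re = 1000 * 0.763 * 20e-6 / 0.0054
Re = 2.826
Since Re = 2.826 is below ~2300, the flow is laminar.


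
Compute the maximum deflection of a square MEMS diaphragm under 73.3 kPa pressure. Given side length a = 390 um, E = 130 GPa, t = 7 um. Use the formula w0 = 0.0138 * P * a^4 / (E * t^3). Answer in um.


Step 1: Convert pressure to compatible units (E is in GPa, so P in GPa).
P = 73.3 kPa = 73.3e-6 GPa
Step 2: Compute numerator: 0.0138 * P * a^4.
a^4 = 390^4 = 23134410000
numerator = 0.0138 * 73.3e-6 * 23134410000 = 2.34014e+04
Step 3: Compute denominator: E * t^3 = 130 * 7^3 = 44590
Step 4: w0 = numerator / denominator = 2.34014e+04 / 44590 = 0.5248 um


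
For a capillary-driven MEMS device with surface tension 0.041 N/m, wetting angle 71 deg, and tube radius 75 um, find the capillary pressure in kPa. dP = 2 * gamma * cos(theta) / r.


Step 1: cos(71 deg) = 0.3256
Step 2: Convert r to m: r = 75e-6 m
Step 3: dP = 2 * 0.041 * 0.3256 / 75e-6 = 356.0 Pa
Step 4: Convert Pa to kPa (divide by 1000).
dP = 0.36 kPa


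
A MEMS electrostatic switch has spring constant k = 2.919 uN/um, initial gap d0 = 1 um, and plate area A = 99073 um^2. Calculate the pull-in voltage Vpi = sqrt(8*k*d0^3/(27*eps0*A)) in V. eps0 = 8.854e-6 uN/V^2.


Step 1: Compute numerator: 8 * k * d0^3 = 8 * 2.919 * 1^3 = 23.352
Step 2: Compute denominator: 27 * eps0 * A = 27 * 8.854e-6 * 99073 = 23.684193
Step 3: Vpi = sqrt(23.352 / 23.684193)
Vpi = 0.99 V


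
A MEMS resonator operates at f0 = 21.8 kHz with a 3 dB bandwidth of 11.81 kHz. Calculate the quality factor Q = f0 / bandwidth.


Step 1: Q = f0 / bandwidth
Step 2: Q = 21.8 / 11.81
Q = 1.8


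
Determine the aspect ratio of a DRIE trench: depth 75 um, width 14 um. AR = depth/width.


Step 1: AR = depth / width
Step 2: AR = 75 / 14
AR = 5.4


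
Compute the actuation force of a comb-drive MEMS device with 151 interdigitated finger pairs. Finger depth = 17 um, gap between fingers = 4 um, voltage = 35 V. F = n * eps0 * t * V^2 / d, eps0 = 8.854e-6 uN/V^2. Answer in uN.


Step 1: Parameters: n=151, eps0=8.854e-6 uN/V^2, t=17 um, V=35 V, d=4 um
Step 2: V^2 = 1225
Step 3: F = 151 * 8.854e-6 * 17 * 1225 / 4
F = 6.961 uN


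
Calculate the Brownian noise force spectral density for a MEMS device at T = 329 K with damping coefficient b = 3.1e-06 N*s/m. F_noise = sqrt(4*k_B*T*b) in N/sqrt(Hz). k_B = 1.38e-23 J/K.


Step 1: Compute 4 * k_B * T * b
= 4 * 1.38e-23 * 329 * 3.1e-06
= 5.6298e-26 N^2/Hz
Step 2: F_noise = sqrt(5.6298e-26)
F_noise = 2.37e-13 N/sqrt(Hz)


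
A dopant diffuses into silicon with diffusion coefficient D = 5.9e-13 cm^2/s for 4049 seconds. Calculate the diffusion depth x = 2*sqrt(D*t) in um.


Step 1: Compute D*t = 5.9e-13 * 4049 = 2.38891e-09 cm^2
Step 2: sqrt(D*t) = 4.8876e-05 cm
Step 3: x = 2 * 4.8876e-05 cm = 9.7752e-05 cm
Step 4: Convert to um (1 cm = 1e4 um): x = 0.978 um


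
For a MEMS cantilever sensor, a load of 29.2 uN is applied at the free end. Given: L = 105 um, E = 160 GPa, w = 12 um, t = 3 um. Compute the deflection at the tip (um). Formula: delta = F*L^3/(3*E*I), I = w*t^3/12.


Step 1: Calculate the second moment of area.
I = w * t^3 / 12 = 12 * 3^3 / 12 = 27.0 um^4
Step 2: Convert E to consistent units (1 GPa = 1000 uN/um^2).
E = 160 GPa = 160000 uN/um^2
Step 3: Calculate tip deflection.
delta = F * L^3 / (3 * E * I)
delta = 29.2 * 105^3 / (3 * 160000 * 27.0)
delta = 2.6082 um


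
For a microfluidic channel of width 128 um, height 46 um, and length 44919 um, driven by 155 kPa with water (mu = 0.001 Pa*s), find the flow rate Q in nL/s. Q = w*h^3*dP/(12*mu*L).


Step 1: Convert all dimensions to SI (meters).
w = 128e-6 m, h = 46e-6 m, L = 44919e-6 m, dP = 155e3 Pa
Step 2: Q = w * h^3 * dP / (12 * mu * L)
Q = 128e-6 * (46e-6)^3 * 155e3 / (12 * 0.001 * 44919e-6) = 3.5826455e-09 m^3/s
Step 3: Convert Q from m^3/s to nL/s (1 m^3 = 1e12 nL, so multiply by 1e12).
Q = 3582.646 nL/s


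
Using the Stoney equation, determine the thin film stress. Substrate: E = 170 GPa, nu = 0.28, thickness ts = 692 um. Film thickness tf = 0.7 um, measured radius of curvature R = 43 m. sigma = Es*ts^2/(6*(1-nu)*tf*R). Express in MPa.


Step 1: Compute numerator: Es * ts^2 = 170 * 692^2 = 81406880 (GPa*um^2)
Step 2: Compute denominator (R in um): 6*(1-nu)*tf*R = 6*0.72*0.7*43e6 = 130032000.0 (um^2)
Step 3: sigma (GPa) = 81406880 / 130032000.0 = 6.26053e-01 GPa
Step 4: Convert to MPa (x1000): sigma = 626.1 MPa


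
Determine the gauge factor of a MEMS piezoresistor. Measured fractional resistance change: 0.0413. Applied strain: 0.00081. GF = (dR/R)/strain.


Step 1: Identify values.
dR/R = 0.0413, strain = 0.00081
Step 2: GF = (dR/R) / strain = 0.0413 / 0.00081
GF = 51.0


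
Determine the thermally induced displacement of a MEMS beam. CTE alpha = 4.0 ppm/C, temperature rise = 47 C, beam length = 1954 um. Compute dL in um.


Step 1: Convert CTE: alpha = 4.0 ppm/C = 4.0e-6 /C
Step 2: dL = 4.0e-6 * 47 * 1954
dL = 0.3674 um


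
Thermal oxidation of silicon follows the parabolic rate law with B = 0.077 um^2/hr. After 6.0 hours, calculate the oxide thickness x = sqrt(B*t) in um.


Step 1: Compute B*t = 0.077 * 6.0 = 0.462
Step 2: x = sqrt(0.462)
x = 0.68 um


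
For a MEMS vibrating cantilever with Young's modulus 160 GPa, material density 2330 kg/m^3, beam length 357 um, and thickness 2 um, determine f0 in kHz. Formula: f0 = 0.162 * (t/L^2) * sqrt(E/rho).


Step 1: Convert units to SI.
t_SI = 2e-6 m, L_SI = 357e-6 m
Step 2: Calculate sqrt(E/rho).
sqrt(160e9 / 2330) = 8286.71 m/s
Step 3: Compute f0.
f0 = 0.162 * 2e-6 / (357e-6)^2 * 8286.71 = 21066.4 Hz = 21.07 kHz


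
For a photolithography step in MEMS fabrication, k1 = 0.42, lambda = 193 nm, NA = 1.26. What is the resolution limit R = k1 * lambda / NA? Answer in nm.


Step 1: Identify values: k1 = 0.42, lambda = 193 nm, NA = 1.26
Step 2: R = k1 * lambda / NA
R = 0.42 * 193 / 1.26
R = 64.3 nm


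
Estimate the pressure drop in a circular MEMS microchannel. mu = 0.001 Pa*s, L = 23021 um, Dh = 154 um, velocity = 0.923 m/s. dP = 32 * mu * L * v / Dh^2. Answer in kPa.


Step 1: Convert to SI: L = 23021e-6 m, Dh = 154e-6 m
Step 2: dP = 32 * 0.001 * 23021e-6 * 0.923 / (154e-6)^2
Step 3: dP = 28670.44 Pa
Step 4: Convert to kPa: dP = 28.67 kPa


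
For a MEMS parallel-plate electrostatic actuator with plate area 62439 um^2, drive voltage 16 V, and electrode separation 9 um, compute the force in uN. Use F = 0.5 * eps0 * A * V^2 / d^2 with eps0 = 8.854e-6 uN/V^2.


Step 1: Identify parameters.
eps0 = 8.854e-6 uN/V^2, A = 62439 um^2, V = 16 V, d = 9 um
Step 2: Compute V^2 = 16^2 = 256
Step 3: Compute d^2 = 9^2 = 81
Step 4: F = 0.5 * 8.854e-6 * 62439 * 256 / 81
F = 0.874 uN


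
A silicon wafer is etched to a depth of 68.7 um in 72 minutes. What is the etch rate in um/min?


Step 1: Etch rate = depth / time
Step 2: rate = 68.7 / 72
rate = 0.954 um/min


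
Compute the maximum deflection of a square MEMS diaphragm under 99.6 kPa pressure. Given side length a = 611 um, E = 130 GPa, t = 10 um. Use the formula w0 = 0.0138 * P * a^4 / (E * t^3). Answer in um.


Step 1: Convert pressure to compatible units (E is in GPa, so P in GPa).
P = 99.6 kPa = 99.6e-6 GPa
Step 2: Compute numerator: 0.0138 * P * a^4.
a^4 = 611^4 = 139368569041
numerator = 0.0138 * 99.6e-6 * 139368569041 = 1.915593e+05
Step 3: Compute denominator: E * t^3 = 130 * 10^3 = 130000
Step 4: w0 = numerator / denominator = 1.915593e+05 / 130000 = 1.4735 um


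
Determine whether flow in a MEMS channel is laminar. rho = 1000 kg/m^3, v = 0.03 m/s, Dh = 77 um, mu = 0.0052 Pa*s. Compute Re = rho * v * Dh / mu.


Step 1: Convert Dh to meters: Dh = 77e-6 m
Step 2: Re = rho * v * Dh / mu
Re = 1000 * 0.03 * 77e-6 / 0.0052
Re = 0.444
Since Re = 0.444 is below ~2300, the flow is laminar.


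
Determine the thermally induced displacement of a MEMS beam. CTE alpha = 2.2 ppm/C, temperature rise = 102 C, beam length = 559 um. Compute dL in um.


Step 1: Convert CTE: alpha = 2.2 ppm/C = 2.2e-6 /C
Step 2: dL = 2.2e-6 * 102 * 559
dL = 0.1254 um


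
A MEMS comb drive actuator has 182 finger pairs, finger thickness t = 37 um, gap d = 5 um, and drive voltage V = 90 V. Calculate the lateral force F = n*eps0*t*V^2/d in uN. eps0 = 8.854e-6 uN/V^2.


Step 1: Parameters: n=182, eps0=8.854e-6 uN/V^2, t=37 um, V=90 V, d=5 um
Step 2: V^2 = 8100
Step 3: F = 182 * 8.854e-6 * 37 * 8100 / 5
F = 96.589 uN


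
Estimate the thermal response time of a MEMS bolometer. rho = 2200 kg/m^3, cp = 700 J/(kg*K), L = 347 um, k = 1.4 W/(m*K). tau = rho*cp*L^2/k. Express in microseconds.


Step 1: Convert L to m: L = 347e-6 m
Step 2: L^2 = (347e-6)^2 = 1.20409e-07 m^2
Step 3: tau = 2200 * 700 * 1.20409e-07 / 1.4 = 1.324499e-01 s
Step 4: Convert to microseconds (multiply by 1e6).
tau = 132449.9 us


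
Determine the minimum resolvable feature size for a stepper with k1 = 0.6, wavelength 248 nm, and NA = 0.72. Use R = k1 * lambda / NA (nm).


Step 1: Identify values: k1 = 0.6, lambda = 248 nm, NA = 0.72
Step 2: R = k1 * lambda / NA
R = 0.6 * 248 / 0.72
R = 206.7 nm


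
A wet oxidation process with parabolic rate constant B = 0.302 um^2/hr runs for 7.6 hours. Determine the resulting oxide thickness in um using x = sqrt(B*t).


Step 1: Compute B*t = 0.302 * 7.6 = 2.2952
Step 2: x = sqrt(2.2952)
x = 1.515 um


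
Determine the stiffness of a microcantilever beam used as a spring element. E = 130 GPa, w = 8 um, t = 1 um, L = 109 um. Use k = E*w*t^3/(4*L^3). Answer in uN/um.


Step 1: Convert E to consistent units (1 GPa = 1000 uN/um^2).
E = 130 GPa = 130000 uN/um^2
Step 2: Compute t^3 = 1^3 = 1
Step 3: Compute L^3 = 109^3 = 1295029
Step 4: k = 130000 * 8 * 1 / (4 * 1295029)
k = 0.2008 uN/um


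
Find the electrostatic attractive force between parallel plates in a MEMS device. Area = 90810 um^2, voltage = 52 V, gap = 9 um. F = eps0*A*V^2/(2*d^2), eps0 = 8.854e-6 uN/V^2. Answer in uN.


Step 1: Identify parameters.
eps0 = 8.854e-6 uN/V^2, A = 90810 um^2, V = 52 V, d = 9 um
Step 2: Compute V^2 = 52^2 = 2704
Step 3: Compute d^2 = 9^2 = 81
Step 4: F = 0.5 * 8.854e-6 * 90810 * 2704 / 81
F = 13.42 uN


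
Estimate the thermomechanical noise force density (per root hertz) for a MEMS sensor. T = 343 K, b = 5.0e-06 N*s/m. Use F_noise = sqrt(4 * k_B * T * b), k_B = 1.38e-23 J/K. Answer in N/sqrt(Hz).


Step 1: Compute 4 * k_B * T * b
= 4 * 1.38e-23 * 343 * 5.0e-06
= 9.4668e-26 N^2/Hz
Step 2: F_noise = sqrt(9.4668e-26)
F_noise = 3.08e-13 N/sqrt(Hz)


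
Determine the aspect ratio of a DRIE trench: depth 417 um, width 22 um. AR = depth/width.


Step 1: AR = depth / width
Step 2: AR = 417 / 22
AR = 19.0


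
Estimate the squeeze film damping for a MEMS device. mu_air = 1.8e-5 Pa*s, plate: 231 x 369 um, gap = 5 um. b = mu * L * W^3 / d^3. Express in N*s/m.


Step 1: Convert to SI.
L = 231e-6 m, W = 369e-6 m, d = 5e-6 m
Step 2: W^3 = (369e-6)^3 = 5.02e-11 m^3
Step 3: d^3 = (5e-6)^3 = 1.25e-16 m^3
Step 4: b = 1.8e-5 * 231e-6 * 5.02e-11 / 1.25e-16
b = 1.67e-03 N*s/m


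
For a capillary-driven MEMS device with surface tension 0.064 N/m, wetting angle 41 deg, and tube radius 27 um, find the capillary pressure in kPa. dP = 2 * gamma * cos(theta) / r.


Step 1: cos(41 deg) = 0.7547
Step 2: Convert r to m: r = 27e-6 m
Step 3: dP = 2 * 0.064 * 0.7547 / 27e-6 = 3577.8 Pa
Step 4: Convert Pa to kPa (divide by 1000).
dP = 3.58 kPa


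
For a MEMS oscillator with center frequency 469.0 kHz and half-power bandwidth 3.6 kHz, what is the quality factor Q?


Step 1: Q = f0 / bandwidth
Step 2: Q = 469.0 / 3.6
Q = 130.3


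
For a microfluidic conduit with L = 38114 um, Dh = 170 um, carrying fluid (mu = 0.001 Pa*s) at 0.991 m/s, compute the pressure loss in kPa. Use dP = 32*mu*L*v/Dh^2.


Step 1: Convert to SI: L = 38114e-6 m, Dh = 170e-6 m
Step 2: dP = 32 * 0.001 * 38114e-6 * 0.991 / (170e-6)^2
Step 3: dP = 41822.53 Pa
Step 4: Convert to kPa: dP = 41.82 kPa


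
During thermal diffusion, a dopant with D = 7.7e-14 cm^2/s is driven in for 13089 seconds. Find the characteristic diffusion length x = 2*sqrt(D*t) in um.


Step 1: Compute D*t = 7.7e-14 * 13089 = 1.007853e-09 cm^2
Step 2: sqrt(D*t) = 3.1747e-05 cm
Step 3: x = 2 * 3.1747e-05 cm = 6.3494e-05 cm
Step 4: Convert to um (1 cm = 1e4 um): x = 0.635 um


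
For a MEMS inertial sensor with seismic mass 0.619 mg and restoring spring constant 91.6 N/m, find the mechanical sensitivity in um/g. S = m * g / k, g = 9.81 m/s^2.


Step 1: Convert mass: m = 0.619 mg = 6.19e-07 kg
Step 2: S = m * g / k = 6.19e-07 * 9.81 / 91.6
Step 3: S = 6.63e-08 m/g
Step 4: Convert to um/g: S = 0.066 um/g


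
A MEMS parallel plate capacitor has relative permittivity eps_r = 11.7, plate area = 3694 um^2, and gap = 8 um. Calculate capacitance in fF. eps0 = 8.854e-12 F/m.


Step 1: Convert area to m^2: A = 3694e-12 m^2
Step 2: Convert gap to m: d = 8e-6 m
Step 3: C = eps0 * eps_r * A / d
C = 8.854e-12 * 11.7 * 3694e-12 / 8e-6
Step 4: Convert to fF (multiply by 1e15).
C = 47.83 fF


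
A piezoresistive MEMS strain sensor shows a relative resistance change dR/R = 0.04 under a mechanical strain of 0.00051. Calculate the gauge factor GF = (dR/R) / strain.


Step 1: Identify values.
dR/R = 0.04, strain = 0.00051
Step 2: GF = (dR/R) / strain = 0.04 / 0.00051
GF = 78.4


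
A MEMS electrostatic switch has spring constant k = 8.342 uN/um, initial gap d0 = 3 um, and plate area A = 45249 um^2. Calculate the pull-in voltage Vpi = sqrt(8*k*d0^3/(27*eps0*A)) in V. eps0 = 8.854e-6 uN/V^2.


Step 1: Compute numerator: 8 * k * d0^3 = 8 * 8.342 * 3^3 = 1801.872
Step 2: Compute denominator: 27 * eps0 * A = 27 * 8.854e-6 * 45249 = 10.817135
Step 3: Vpi = sqrt(1801.872 / 10.817135)
Vpi = 12.91 V


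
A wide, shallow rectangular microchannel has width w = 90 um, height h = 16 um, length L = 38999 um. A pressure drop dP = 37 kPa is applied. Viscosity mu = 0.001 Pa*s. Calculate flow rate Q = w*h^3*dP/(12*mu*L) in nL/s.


Step 1: Convert all dimensions to SI (meters).
w = 90e-6 m, h = 16e-6 m, L = 38999e-6 m, dP = 37e3 Pa
Step 2: Q = w * h^3 * dP / (12 * mu * L)
Q = 90e-6 * (16e-6)^3 * 37e3 / (12 * 0.001 * 38999e-6) = 2.914536e-11 m^3/s
Step 3: Convert Q from m^3/s to nL/s (1 m^3 = 1e12 nL, so multiply by 1e12).
Q = 29.145 nL/s


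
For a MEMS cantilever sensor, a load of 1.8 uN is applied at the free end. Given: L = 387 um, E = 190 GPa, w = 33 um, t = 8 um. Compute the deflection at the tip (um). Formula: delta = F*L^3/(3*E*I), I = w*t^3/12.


Step 1: Calculate the second moment of area.
I = w * t^3 / 12 = 33 * 8^3 / 12 = 1408.0 um^4
Step 2: Convert E to consistent units (1 GPa = 1000 uN/um^2).
E = 190 GPa = 190000 uN/um^2
Step 3: Calculate tip deflection.
delta = F * L^3 / (3 * E * I)
delta = 1.8 * 387^3 / (3 * 190000 * 1408.0)
delta = 0.13 um


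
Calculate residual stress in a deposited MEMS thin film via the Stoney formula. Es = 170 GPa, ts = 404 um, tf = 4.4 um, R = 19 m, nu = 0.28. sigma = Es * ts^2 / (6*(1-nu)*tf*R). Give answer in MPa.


Step 1: Compute numerator: Es * ts^2 = 170 * 404^2 = 27746720 (GPa*um^2)
Step 2: Compute denominator (R in um): 6*(1-nu)*tf*R = 6*0.72*4.4*19e6 = 361152000.0 (um^2)
Step 3: sigma (GPa) = 27746720 / 361152000.0 = 7.6828e-02 GPa
Step 4: Convert to MPa (x1000): sigma = 76.8 MPa


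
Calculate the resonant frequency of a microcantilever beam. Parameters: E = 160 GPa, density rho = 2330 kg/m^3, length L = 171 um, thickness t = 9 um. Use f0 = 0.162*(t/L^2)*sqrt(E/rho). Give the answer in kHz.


Step 1: Convert units to SI.
t_SI = 9e-6 m, L_SI = 171e-6 m
Step 2: Calculate sqrt(E/rho).
sqrt(160e9 / 2330) = 8286.71 m/s
Step 3: Compute f0.
f0 = 0.162 * 9e-6 / (171e-6)^2 * 8286.71 = 413187.8 Hz = 413.19 kHz
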